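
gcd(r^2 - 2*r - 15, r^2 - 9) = r + 3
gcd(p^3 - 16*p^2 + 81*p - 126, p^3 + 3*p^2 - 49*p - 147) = p - 7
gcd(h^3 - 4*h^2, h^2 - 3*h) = h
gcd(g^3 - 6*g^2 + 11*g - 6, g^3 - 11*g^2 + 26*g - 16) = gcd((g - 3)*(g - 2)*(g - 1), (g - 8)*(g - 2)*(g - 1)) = g^2 - 3*g + 2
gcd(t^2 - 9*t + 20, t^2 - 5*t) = t - 5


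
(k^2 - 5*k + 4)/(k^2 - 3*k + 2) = (k - 4)/(k - 2)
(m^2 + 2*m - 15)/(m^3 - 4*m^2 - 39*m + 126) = (m + 5)/(m^2 - m - 42)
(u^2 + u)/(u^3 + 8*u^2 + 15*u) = (u + 1)/(u^2 + 8*u + 15)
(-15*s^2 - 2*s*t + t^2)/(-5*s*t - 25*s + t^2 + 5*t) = (3*s + t)/(t + 5)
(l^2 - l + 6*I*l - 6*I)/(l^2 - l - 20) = (-l^2 + l - 6*I*l + 6*I)/(-l^2 + l + 20)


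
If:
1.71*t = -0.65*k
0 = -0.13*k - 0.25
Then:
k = -1.92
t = 0.73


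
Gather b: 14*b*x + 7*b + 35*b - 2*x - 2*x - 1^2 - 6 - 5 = b*(14*x + 42) - 4*x - 12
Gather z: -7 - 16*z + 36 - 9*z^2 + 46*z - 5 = -9*z^2 + 30*z + 24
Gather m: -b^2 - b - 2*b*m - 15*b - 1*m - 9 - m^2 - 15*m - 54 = -b^2 - 16*b - m^2 + m*(-2*b - 16) - 63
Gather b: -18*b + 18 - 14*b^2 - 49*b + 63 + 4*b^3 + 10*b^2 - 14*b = 4*b^3 - 4*b^2 - 81*b + 81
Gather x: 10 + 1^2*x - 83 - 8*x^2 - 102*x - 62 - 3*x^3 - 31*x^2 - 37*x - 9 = -3*x^3 - 39*x^2 - 138*x - 144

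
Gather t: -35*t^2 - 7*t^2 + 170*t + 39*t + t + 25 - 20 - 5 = -42*t^2 + 210*t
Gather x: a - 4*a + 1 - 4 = -3*a - 3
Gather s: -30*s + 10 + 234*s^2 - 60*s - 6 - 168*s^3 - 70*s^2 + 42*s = -168*s^3 + 164*s^2 - 48*s + 4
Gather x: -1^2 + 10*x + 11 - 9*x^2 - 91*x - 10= -9*x^2 - 81*x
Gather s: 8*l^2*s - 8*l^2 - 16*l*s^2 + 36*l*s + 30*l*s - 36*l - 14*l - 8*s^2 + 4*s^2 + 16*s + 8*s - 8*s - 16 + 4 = -8*l^2 - 50*l + s^2*(-16*l - 4) + s*(8*l^2 + 66*l + 16) - 12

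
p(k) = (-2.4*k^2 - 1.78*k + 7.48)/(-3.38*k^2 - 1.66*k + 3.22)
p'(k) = (-4.8*k - 1.78)/(-3.38*k^2 - 1.66*k + 3.22) + (6.76*k + 1.66)*(-2.4*k^2 - 1.78*k + 7.48)/(-3.38*k^2 - 1.66*k + 3.22)^2 = (-2.0324*k^2 + 35.1088*k + 6.6852)/(11.4244*k^4 + 11.2216*k^3 - 19.0116*k^2 - 10.6904*k + 10.3684)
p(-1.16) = 10.57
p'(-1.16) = -103.02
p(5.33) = 0.69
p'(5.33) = 0.01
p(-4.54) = 0.58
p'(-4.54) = -0.06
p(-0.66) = 2.68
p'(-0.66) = -2.15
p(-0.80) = 3.09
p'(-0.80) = -3.99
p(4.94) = 0.68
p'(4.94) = 0.02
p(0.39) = 3.12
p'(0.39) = 4.74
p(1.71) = 0.27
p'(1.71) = 0.67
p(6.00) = 0.70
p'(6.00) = 0.01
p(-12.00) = 0.68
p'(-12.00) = -0.00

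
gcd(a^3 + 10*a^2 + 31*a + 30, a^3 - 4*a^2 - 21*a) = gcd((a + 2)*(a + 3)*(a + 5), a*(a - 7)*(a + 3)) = a + 3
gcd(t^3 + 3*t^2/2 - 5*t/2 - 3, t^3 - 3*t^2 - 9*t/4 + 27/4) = t - 3/2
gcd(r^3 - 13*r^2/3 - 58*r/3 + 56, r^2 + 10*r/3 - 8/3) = r + 4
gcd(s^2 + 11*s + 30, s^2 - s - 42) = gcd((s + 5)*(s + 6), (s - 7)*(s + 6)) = s + 6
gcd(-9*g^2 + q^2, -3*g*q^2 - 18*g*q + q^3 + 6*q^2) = -3*g + q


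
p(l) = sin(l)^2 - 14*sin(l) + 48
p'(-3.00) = 14.14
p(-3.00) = 50.00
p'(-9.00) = 13.51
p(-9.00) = 53.94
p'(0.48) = -11.60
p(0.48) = 41.75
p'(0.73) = -9.44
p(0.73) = 39.11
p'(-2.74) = 13.61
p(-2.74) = 53.63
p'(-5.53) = -9.22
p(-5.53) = 38.89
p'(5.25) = -8.05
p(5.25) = 60.76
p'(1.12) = -5.32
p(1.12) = 36.21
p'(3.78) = 12.20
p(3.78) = 56.70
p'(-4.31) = 4.76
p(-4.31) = 35.96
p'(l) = 2*sin(l)*cos(l) - 14*cos(l)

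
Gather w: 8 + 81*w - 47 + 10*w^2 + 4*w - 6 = 10*w^2 + 85*w - 45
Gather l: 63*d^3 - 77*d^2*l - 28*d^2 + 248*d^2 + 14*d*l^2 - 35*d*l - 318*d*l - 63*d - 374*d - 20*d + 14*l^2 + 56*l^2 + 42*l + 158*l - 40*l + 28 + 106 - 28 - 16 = 63*d^3 + 220*d^2 - 457*d + l^2*(14*d + 70) + l*(-77*d^2 - 353*d + 160) + 90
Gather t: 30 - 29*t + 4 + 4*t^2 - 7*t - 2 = 4*t^2 - 36*t + 32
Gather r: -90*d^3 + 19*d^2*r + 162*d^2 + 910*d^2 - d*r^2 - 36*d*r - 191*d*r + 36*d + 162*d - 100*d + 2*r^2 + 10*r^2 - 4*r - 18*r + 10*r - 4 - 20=-90*d^3 + 1072*d^2 + 98*d + r^2*(12 - d) + r*(19*d^2 - 227*d - 12) - 24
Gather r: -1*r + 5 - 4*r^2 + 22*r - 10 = -4*r^2 + 21*r - 5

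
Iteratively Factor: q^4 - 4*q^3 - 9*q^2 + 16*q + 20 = (q - 2)*(q^3 - 2*q^2 - 13*q - 10) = (q - 5)*(q - 2)*(q^2 + 3*q + 2) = (q - 5)*(q - 2)*(q + 1)*(q + 2)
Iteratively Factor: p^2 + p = (p)*(p + 1)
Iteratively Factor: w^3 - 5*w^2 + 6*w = (w - 2)*(w^2 - 3*w) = (w - 3)*(w - 2)*(w)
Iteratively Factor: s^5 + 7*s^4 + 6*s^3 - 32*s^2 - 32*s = (s + 1)*(s^4 + 6*s^3 - 32*s) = (s - 2)*(s + 1)*(s^3 + 8*s^2 + 16*s) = (s - 2)*(s + 1)*(s + 4)*(s^2 + 4*s) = s*(s - 2)*(s + 1)*(s + 4)*(s + 4)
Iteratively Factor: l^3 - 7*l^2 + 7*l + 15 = (l - 5)*(l^2 - 2*l - 3) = (l - 5)*(l - 3)*(l + 1)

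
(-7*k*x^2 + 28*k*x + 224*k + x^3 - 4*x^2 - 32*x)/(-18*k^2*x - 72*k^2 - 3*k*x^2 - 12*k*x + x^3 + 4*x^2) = (-7*k*x + 56*k + x^2 - 8*x)/(-18*k^2 - 3*k*x + x^2)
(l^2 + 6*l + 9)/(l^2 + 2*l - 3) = (l + 3)/(l - 1)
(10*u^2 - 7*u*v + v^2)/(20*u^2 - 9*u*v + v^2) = (2*u - v)/(4*u - v)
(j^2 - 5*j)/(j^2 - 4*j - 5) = j/(j + 1)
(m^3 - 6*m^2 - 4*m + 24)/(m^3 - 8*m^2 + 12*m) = (m + 2)/m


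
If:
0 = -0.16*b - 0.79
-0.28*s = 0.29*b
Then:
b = -4.94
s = 5.11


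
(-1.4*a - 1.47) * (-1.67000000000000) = 2.338*a + 2.4549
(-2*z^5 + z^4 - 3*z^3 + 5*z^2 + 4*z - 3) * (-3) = 6*z^5 - 3*z^4 + 9*z^3 - 15*z^2 - 12*z + 9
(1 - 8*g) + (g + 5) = 6 - 7*g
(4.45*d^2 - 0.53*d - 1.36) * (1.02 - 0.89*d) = -3.9605*d^3 + 5.0107*d^2 + 0.6698*d - 1.3872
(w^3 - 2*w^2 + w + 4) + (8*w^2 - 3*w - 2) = w^3 + 6*w^2 - 2*w + 2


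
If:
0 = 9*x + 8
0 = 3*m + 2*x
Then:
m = 16/27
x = -8/9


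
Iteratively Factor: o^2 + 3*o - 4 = (o + 4)*(o - 1)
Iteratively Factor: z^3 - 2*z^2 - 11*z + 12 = (z - 4)*(z^2 + 2*z - 3) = (z - 4)*(z + 3)*(z - 1)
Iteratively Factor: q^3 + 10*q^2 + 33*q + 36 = (q + 3)*(q^2 + 7*q + 12) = (q + 3)^2*(q + 4)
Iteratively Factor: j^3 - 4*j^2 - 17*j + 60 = (j - 3)*(j^2 - j - 20) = (j - 3)*(j + 4)*(j - 5)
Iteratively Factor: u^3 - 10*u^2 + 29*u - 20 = (u - 4)*(u^2 - 6*u + 5) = (u - 5)*(u - 4)*(u - 1)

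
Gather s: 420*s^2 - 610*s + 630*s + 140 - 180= 420*s^2 + 20*s - 40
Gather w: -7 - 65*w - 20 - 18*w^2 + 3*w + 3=-18*w^2 - 62*w - 24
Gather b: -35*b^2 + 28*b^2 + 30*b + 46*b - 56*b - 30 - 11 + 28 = -7*b^2 + 20*b - 13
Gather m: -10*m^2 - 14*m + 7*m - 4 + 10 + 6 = -10*m^2 - 7*m + 12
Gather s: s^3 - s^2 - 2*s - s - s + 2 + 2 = s^3 - s^2 - 4*s + 4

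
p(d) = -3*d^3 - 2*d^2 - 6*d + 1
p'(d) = -9*d^2 - 4*d - 6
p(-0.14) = 1.81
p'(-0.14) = -5.62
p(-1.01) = 8.11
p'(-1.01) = -11.14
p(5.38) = -556.33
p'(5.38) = -288.02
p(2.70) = -88.83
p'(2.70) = -82.41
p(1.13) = -12.66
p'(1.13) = -22.01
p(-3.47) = 123.08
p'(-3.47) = -100.49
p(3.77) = -210.79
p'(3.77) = -149.00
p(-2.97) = 79.77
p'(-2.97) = -73.51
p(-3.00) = 82.00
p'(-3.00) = -75.00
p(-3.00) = 82.00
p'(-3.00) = -75.00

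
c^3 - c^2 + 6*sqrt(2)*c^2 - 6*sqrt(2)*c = c*(c - 1)*(c + 6*sqrt(2))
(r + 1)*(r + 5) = r^2 + 6*r + 5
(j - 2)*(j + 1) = j^2 - j - 2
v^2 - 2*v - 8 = (v - 4)*(v + 2)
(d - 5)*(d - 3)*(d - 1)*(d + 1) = d^4 - 8*d^3 + 14*d^2 + 8*d - 15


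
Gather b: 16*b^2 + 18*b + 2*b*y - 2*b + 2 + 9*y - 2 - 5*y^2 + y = 16*b^2 + b*(2*y + 16) - 5*y^2 + 10*y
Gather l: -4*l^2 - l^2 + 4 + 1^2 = 5 - 5*l^2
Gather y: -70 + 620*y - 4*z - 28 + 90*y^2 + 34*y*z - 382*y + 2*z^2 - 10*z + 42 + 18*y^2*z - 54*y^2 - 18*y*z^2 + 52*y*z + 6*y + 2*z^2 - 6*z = y^2*(18*z + 36) + y*(-18*z^2 + 86*z + 244) + 4*z^2 - 20*z - 56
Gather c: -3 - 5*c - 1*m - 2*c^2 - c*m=-2*c^2 + c*(-m - 5) - m - 3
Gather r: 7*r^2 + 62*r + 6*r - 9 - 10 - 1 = 7*r^2 + 68*r - 20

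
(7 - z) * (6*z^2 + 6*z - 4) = -6*z^3 + 36*z^2 + 46*z - 28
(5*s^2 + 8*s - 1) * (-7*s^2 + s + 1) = -35*s^4 - 51*s^3 + 20*s^2 + 7*s - 1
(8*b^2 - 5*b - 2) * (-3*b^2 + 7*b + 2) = -24*b^4 + 71*b^3 - 13*b^2 - 24*b - 4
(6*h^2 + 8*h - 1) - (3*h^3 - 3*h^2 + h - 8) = -3*h^3 + 9*h^2 + 7*h + 7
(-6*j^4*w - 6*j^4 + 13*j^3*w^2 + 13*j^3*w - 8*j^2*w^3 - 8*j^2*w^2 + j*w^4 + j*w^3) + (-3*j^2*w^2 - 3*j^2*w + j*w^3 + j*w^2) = -6*j^4*w - 6*j^4 + 13*j^3*w^2 + 13*j^3*w - 8*j^2*w^3 - 11*j^2*w^2 - 3*j^2*w + j*w^4 + 2*j*w^3 + j*w^2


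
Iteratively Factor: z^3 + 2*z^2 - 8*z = (z + 4)*(z^2 - 2*z) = (z - 2)*(z + 4)*(z)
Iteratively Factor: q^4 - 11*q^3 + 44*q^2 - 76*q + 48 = (q - 3)*(q^3 - 8*q^2 + 20*q - 16) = (q - 3)*(q - 2)*(q^2 - 6*q + 8) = (q - 4)*(q - 3)*(q - 2)*(q - 2)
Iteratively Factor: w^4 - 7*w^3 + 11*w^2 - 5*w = (w)*(w^3 - 7*w^2 + 11*w - 5) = w*(w - 1)*(w^2 - 6*w + 5) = w*(w - 1)^2*(w - 5)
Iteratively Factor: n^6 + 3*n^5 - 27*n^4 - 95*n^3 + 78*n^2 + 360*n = (n - 5)*(n^5 + 8*n^4 + 13*n^3 - 30*n^2 - 72*n) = n*(n - 5)*(n^4 + 8*n^3 + 13*n^2 - 30*n - 72) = n*(n - 5)*(n + 3)*(n^3 + 5*n^2 - 2*n - 24) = n*(n - 5)*(n + 3)*(n + 4)*(n^2 + n - 6) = n*(n - 5)*(n + 3)^2*(n + 4)*(n - 2)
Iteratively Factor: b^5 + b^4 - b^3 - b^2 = (b)*(b^4 + b^3 - b^2 - b) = b*(b + 1)*(b^3 - b) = b*(b + 1)^2*(b^2 - b) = b^2*(b + 1)^2*(b - 1)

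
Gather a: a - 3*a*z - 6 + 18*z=a*(1 - 3*z) + 18*z - 6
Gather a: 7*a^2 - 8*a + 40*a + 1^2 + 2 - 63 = 7*a^2 + 32*a - 60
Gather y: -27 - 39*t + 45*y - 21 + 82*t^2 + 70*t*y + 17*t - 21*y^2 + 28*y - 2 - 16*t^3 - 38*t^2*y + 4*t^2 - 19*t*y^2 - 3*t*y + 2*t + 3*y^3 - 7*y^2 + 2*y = -16*t^3 + 86*t^2 - 20*t + 3*y^3 + y^2*(-19*t - 28) + y*(-38*t^2 + 67*t + 75) - 50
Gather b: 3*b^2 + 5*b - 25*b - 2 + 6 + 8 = 3*b^2 - 20*b + 12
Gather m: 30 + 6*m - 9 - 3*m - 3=3*m + 18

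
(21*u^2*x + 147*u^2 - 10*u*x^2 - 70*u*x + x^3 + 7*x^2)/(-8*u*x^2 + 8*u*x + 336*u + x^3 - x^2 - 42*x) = (-21*u^2*x - 147*u^2 + 10*u*x^2 + 70*u*x - x^3 - 7*x^2)/(8*u*x^2 - 8*u*x - 336*u - x^3 + x^2 + 42*x)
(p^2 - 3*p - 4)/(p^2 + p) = (p - 4)/p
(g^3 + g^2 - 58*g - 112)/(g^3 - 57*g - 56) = (g + 2)/(g + 1)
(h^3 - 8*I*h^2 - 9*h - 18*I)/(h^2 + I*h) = h - 9*I - 18/h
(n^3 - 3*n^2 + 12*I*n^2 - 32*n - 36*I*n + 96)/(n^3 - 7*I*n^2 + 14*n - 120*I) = (n^2 + n*(-3 + 8*I) - 24*I)/(n^2 - 11*I*n - 30)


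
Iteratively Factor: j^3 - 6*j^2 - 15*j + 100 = (j - 5)*(j^2 - j - 20) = (j - 5)*(j + 4)*(j - 5)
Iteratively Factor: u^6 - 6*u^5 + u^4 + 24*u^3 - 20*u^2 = (u)*(u^5 - 6*u^4 + u^3 + 24*u^2 - 20*u) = u^2*(u^4 - 6*u^3 + u^2 + 24*u - 20) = u^2*(u + 2)*(u^3 - 8*u^2 + 17*u - 10) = u^2*(u - 2)*(u + 2)*(u^2 - 6*u + 5) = u^2*(u - 2)*(u - 1)*(u + 2)*(u - 5)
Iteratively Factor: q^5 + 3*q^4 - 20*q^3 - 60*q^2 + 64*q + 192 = (q + 3)*(q^4 - 20*q^2 + 64) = (q - 2)*(q + 3)*(q^3 + 2*q^2 - 16*q - 32) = (q - 2)*(q + 2)*(q + 3)*(q^2 - 16) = (q - 2)*(q + 2)*(q + 3)*(q + 4)*(q - 4)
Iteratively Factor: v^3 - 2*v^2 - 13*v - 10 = (v - 5)*(v^2 + 3*v + 2) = (v - 5)*(v + 1)*(v + 2)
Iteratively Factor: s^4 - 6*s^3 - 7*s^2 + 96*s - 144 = (s - 3)*(s^3 - 3*s^2 - 16*s + 48) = (s - 3)^2*(s^2 - 16) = (s - 4)*(s - 3)^2*(s + 4)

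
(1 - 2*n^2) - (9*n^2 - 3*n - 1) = -11*n^2 + 3*n + 2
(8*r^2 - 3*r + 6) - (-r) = 8*r^2 - 2*r + 6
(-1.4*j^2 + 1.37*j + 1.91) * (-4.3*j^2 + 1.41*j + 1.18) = 6.02*j^4 - 7.865*j^3 - 7.9333*j^2 + 4.3097*j + 2.2538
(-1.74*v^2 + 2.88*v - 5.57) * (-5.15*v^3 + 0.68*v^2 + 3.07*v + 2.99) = 8.961*v^5 - 16.0152*v^4 + 25.3021*v^3 - 0.148600000000001*v^2 - 8.4887*v - 16.6543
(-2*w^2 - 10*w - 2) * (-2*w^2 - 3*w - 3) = 4*w^4 + 26*w^3 + 40*w^2 + 36*w + 6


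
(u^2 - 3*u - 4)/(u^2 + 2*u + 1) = (u - 4)/(u + 1)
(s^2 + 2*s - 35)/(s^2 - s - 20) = (s + 7)/(s + 4)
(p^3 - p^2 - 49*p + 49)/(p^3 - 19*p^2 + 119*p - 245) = (p^2 + 6*p - 7)/(p^2 - 12*p + 35)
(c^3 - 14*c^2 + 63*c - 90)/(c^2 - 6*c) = c - 8 + 15/c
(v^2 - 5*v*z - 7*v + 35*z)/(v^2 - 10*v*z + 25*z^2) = (7 - v)/(-v + 5*z)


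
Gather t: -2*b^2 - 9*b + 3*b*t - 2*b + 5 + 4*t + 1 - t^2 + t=-2*b^2 - 11*b - t^2 + t*(3*b + 5) + 6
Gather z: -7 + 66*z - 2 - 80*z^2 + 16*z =-80*z^2 + 82*z - 9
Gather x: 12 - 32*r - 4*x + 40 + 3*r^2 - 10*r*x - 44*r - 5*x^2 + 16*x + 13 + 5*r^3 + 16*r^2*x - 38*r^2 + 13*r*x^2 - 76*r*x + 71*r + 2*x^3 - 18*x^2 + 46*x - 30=5*r^3 - 35*r^2 - 5*r + 2*x^3 + x^2*(13*r - 23) + x*(16*r^2 - 86*r + 58) + 35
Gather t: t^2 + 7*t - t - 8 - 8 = t^2 + 6*t - 16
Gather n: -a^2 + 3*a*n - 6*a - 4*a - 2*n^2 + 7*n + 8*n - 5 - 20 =-a^2 - 10*a - 2*n^2 + n*(3*a + 15) - 25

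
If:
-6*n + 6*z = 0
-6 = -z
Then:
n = 6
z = 6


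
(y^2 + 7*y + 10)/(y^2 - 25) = (y + 2)/(y - 5)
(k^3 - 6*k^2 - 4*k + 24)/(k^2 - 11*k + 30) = (k^2 - 4)/(k - 5)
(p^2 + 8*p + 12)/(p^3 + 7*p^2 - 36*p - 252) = (p + 2)/(p^2 + p - 42)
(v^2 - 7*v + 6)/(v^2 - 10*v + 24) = (v - 1)/(v - 4)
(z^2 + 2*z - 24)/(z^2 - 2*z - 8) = (z + 6)/(z + 2)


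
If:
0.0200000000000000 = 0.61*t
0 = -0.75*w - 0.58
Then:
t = 0.03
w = -0.77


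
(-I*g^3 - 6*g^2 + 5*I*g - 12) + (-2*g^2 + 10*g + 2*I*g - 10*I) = -I*g^3 - 8*g^2 + 10*g + 7*I*g - 12 - 10*I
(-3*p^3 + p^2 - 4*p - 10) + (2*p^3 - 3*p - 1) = -p^3 + p^2 - 7*p - 11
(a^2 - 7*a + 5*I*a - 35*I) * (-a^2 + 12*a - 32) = -a^4 + 19*a^3 - 5*I*a^3 - 116*a^2 + 95*I*a^2 + 224*a - 580*I*a + 1120*I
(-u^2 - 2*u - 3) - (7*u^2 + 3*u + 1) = -8*u^2 - 5*u - 4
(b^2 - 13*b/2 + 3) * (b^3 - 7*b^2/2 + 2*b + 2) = b^5 - 10*b^4 + 111*b^3/4 - 43*b^2/2 - 7*b + 6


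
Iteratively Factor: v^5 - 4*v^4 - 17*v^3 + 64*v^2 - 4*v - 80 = (v + 4)*(v^4 - 8*v^3 + 15*v^2 + 4*v - 20) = (v - 2)*(v + 4)*(v^3 - 6*v^2 + 3*v + 10) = (v - 2)*(v + 1)*(v + 4)*(v^2 - 7*v + 10) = (v - 5)*(v - 2)*(v + 1)*(v + 4)*(v - 2)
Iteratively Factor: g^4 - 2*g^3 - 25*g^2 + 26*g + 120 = (g + 2)*(g^3 - 4*g^2 - 17*g + 60) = (g - 5)*(g + 2)*(g^2 + g - 12) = (g - 5)*(g + 2)*(g + 4)*(g - 3)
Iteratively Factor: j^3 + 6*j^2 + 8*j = (j + 2)*(j^2 + 4*j) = (j + 2)*(j + 4)*(j)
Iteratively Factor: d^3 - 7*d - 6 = (d + 1)*(d^2 - d - 6) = (d - 3)*(d + 1)*(d + 2)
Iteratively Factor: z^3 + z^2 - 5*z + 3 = (z + 3)*(z^2 - 2*z + 1) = (z - 1)*(z + 3)*(z - 1)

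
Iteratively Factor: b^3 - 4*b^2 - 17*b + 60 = (b + 4)*(b^2 - 8*b + 15) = (b - 3)*(b + 4)*(b - 5)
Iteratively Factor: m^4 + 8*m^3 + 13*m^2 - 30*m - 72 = (m + 4)*(m^3 + 4*m^2 - 3*m - 18) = (m + 3)*(m + 4)*(m^2 + m - 6) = (m - 2)*(m + 3)*(m + 4)*(m + 3)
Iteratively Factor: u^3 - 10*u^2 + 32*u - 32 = (u - 2)*(u^2 - 8*u + 16) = (u - 4)*(u - 2)*(u - 4)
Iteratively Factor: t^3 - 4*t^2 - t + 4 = (t + 1)*(t^2 - 5*t + 4) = (t - 1)*(t + 1)*(t - 4)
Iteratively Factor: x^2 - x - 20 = (x + 4)*(x - 5)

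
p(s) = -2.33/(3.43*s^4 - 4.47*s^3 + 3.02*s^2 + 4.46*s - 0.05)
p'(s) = -2.33*(-13.72*s^3 + 13.41*s^2 - 6.04*s - 4.46)/(3.43*s^4 - 4.47*s^3 + 3.02*s^2 + 4.46*s - 0.05)^2 = (31.9676*s^3 - 31.2453*s^2 + 14.0732*s + 10.3918)/(3.43*s^4 - 4.47*s^3 + 3.02*s^2 + 4.46*s - 0.05)^2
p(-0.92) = -0.54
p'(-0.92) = -2.86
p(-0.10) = 5.05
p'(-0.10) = 40.66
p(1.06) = -0.33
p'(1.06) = 0.56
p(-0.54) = 4.00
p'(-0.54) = -33.49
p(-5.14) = -0.00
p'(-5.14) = -0.00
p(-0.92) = -0.54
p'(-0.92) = -2.86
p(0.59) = -0.74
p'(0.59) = 1.47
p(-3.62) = -0.00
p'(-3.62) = -0.00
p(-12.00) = -0.00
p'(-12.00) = -0.00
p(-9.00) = -0.00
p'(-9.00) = -0.00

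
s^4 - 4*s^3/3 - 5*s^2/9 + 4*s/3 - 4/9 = (s - 1)*(s - 2/3)^2*(s + 1)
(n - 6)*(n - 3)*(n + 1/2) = n^3 - 17*n^2/2 + 27*n/2 + 9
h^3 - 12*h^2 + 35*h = h*(h - 7)*(h - 5)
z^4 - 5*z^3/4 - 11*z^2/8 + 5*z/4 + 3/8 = (z - 3/2)*(z - 1)*(z + 1/4)*(z + 1)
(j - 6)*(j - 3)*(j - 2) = j^3 - 11*j^2 + 36*j - 36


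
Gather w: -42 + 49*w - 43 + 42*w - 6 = 91*w - 91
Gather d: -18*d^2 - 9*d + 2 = -18*d^2 - 9*d + 2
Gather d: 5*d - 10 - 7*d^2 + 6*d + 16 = -7*d^2 + 11*d + 6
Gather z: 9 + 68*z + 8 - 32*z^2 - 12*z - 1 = -32*z^2 + 56*z + 16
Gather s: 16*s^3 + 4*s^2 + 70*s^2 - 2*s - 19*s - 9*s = 16*s^3 + 74*s^2 - 30*s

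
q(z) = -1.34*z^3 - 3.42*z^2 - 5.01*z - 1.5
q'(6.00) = -190.77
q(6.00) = -444.12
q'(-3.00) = -20.67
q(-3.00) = 18.93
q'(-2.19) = -9.31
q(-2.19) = 7.14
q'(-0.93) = -2.13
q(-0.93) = 1.28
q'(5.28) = -153.20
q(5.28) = -320.54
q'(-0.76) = -2.13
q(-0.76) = 0.92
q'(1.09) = -17.24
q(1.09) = -12.76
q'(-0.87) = -2.10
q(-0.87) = 1.15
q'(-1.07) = -2.29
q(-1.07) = 1.59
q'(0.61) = -10.68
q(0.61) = -6.13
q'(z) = -4.02*z^2 - 6.84*z - 5.01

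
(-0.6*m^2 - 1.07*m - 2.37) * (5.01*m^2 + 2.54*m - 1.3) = -3.006*m^4 - 6.8847*m^3 - 13.8115*m^2 - 4.6288*m + 3.081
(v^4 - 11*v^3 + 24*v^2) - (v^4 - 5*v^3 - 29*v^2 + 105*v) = -6*v^3 + 53*v^2 - 105*v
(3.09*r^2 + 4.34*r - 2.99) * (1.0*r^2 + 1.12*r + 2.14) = 3.09*r^4 + 7.8008*r^3 + 8.4834*r^2 + 5.9388*r - 6.3986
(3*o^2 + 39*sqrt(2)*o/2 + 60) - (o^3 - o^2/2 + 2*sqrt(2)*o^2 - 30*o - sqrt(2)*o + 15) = -o^3 - 2*sqrt(2)*o^2 + 7*o^2/2 + 41*sqrt(2)*o/2 + 30*o + 45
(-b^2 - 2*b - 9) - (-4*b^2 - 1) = 3*b^2 - 2*b - 8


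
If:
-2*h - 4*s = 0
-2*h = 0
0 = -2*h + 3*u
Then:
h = 0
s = 0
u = 0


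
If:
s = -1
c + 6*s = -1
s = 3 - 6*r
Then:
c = 5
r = 2/3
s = -1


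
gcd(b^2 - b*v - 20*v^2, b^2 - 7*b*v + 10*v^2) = -b + 5*v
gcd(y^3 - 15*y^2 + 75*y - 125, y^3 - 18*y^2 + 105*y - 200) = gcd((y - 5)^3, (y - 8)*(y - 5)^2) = y^2 - 10*y + 25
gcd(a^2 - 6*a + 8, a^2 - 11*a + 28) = a - 4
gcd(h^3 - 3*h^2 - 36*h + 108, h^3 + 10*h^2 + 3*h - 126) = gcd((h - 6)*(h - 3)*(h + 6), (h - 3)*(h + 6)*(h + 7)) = h^2 + 3*h - 18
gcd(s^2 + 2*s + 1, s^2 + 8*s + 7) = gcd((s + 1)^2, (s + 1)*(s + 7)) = s + 1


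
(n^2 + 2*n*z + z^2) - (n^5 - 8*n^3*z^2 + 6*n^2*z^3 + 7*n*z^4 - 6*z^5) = -n^5 + 8*n^3*z^2 - 6*n^2*z^3 + n^2 - 7*n*z^4 + 2*n*z + 6*z^5 + z^2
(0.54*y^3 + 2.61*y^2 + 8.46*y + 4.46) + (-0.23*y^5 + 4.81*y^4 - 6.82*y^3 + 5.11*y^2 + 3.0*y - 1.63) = -0.23*y^5 + 4.81*y^4 - 6.28*y^3 + 7.72*y^2 + 11.46*y + 2.83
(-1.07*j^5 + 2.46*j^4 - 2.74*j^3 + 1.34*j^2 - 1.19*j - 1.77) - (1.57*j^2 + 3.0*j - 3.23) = -1.07*j^5 + 2.46*j^4 - 2.74*j^3 - 0.23*j^2 - 4.19*j + 1.46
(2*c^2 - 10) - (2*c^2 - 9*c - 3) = 9*c - 7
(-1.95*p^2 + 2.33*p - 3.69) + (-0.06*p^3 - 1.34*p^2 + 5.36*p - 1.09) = -0.06*p^3 - 3.29*p^2 + 7.69*p - 4.78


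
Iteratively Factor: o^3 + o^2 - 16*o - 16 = (o + 1)*(o^2 - 16) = (o + 1)*(o + 4)*(o - 4)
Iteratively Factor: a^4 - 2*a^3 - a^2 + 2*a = (a + 1)*(a^3 - 3*a^2 + 2*a) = (a - 2)*(a + 1)*(a^2 - a) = a*(a - 2)*(a + 1)*(a - 1)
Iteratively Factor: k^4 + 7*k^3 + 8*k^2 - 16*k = (k + 4)*(k^3 + 3*k^2 - 4*k) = (k + 4)^2*(k^2 - k) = (k - 1)*(k + 4)^2*(k)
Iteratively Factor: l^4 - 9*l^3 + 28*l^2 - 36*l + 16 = (l - 2)*(l^3 - 7*l^2 + 14*l - 8) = (l - 2)*(l - 1)*(l^2 - 6*l + 8) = (l - 4)*(l - 2)*(l - 1)*(l - 2)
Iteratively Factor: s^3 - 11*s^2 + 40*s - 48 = (s - 3)*(s^2 - 8*s + 16) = (s - 4)*(s - 3)*(s - 4)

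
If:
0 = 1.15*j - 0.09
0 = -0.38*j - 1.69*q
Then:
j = 0.08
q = -0.02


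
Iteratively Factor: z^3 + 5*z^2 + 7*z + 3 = (z + 3)*(z^2 + 2*z + 1) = (z + 1)*(z + 3)*(z + 1)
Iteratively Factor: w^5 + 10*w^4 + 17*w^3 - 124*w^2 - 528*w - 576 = (w + 3)*(w^4 + 7*w^3 - 4*w^2 - 112*w - 192) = (w + 3)^2*(w^3 + 4*w^2 - 16*w - 64) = (w + 3)^2*(w + 4)*(w^2 - 16) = (w - 4)*(w + 3)^2*(w + 4)*(w + 4)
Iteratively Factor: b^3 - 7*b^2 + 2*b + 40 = (b - 5)*(b^2 - 2*b - 8) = (b - 5)*(b - 4)*(b + 2)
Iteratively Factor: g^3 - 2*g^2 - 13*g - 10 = (g - 5)*(g^2 + 3*g + 2) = (g - 5)*(g + 1)*(g + 2)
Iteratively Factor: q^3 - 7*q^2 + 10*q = (q - 5)*(q^2 - 2*q) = q*(q - 5)*(q - 2)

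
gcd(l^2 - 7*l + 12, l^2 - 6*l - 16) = 1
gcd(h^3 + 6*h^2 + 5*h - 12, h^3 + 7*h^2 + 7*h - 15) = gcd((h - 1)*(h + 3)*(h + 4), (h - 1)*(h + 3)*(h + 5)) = h^2 + 2*h - 3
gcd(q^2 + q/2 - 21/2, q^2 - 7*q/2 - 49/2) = q + 7/2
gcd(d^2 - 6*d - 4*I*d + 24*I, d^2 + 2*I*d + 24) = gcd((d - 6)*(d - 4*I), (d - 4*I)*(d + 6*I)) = d - 4*I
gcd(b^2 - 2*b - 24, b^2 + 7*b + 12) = b + 4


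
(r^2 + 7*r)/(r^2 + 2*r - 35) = r/(r - 5)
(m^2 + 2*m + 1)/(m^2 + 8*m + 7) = (m + 1)/(m + 7)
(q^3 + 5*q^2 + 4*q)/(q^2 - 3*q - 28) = q*(q + 1)/(q - 7)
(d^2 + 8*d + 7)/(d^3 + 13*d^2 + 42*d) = (d + 1)/(d*(d + 6))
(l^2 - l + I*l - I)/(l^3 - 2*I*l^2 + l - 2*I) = (l - 1)/(l^2 - 3*I*l - 2)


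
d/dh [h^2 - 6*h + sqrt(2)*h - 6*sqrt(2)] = 2*h - 6 + sqrt(2)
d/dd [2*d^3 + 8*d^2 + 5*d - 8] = 6*d^2 + 16*d + 5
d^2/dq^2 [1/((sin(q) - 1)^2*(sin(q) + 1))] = (-7*sin(q) + 9*cos(q)^2 - 13)/((sin(q) - 1)*cos(q)^4)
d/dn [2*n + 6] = 2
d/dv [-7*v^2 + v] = 1 - 14*v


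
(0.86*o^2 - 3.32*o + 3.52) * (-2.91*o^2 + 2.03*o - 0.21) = -2.5026*o^4 + 11.407*o^3 - 17.1634*o^2 + 7.8428*o - 0.7392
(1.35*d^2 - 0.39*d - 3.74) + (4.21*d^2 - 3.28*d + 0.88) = 5.56*d^2 - 3.67*d - 2.86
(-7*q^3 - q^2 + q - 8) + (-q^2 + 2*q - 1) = -7*q^3 - 2*q^2 + 3*q - 9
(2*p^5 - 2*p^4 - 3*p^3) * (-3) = -6*p^5 + 6*p^4 + 9*p^3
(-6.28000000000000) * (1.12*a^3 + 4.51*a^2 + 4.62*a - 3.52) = -7.0336*a^3 - 28.3228*a^2 - 29.0136*a + 22.1056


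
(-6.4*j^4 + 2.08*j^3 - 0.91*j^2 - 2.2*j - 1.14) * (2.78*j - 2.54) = -17.792*j^5 + 22.0384*j^4 - 7.813*j^3 - 3.8046*j^2 + 2.4188*j + 2.8956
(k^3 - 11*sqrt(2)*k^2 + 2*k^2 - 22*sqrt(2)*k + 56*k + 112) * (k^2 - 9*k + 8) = k^5 - 11*sqrt(2)*k^4 - 7*k^4 + 46*k^3 + 77*sqrt(2)*k^3 - 376*k^2 + 110*sqrt(2)*k^2 - 560*k - 176*sqrt(2)*k + 896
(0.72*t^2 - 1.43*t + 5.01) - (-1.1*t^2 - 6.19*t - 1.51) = 1.82*t^2 + 4.76*t + 6.52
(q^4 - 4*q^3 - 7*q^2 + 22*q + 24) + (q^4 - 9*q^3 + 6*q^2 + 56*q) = 2*q^4 - 13*q^3 - q^2 + 78*q + 24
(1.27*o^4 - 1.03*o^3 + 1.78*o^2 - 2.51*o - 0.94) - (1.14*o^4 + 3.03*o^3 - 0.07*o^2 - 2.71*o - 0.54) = 0.13*o^4 - 4.06*o^3 + 1.85*o^2 + 0.2*o - 0.4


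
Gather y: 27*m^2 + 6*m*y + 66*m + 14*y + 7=27*m^2 + 66*m + y*(6*m + 14) + 7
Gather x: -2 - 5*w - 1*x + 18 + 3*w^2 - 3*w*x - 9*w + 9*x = 3*w^2 - 14*w + x*(8 - 3*w) + 16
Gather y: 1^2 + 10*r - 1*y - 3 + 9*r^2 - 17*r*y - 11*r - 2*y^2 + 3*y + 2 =9*r^2 - r - 2*y^2 + y*(2 - 17*r)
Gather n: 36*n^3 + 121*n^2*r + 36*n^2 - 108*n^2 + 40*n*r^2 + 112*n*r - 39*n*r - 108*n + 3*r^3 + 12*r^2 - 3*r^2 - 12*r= 36*n^3 + n^2*(121*r - 72) + n*(40*r^2 + 73*r - 108) + 3*r^3 + 9*r^2 - 12*r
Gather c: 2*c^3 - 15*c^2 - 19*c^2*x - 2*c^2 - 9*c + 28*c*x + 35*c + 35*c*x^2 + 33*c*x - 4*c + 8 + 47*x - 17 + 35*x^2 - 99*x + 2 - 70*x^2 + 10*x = 2*c^3 + c^2*(-19*x - 17) + c*(35*x^2 + 61*x + 22) - 35*x^2 - 42*x - 7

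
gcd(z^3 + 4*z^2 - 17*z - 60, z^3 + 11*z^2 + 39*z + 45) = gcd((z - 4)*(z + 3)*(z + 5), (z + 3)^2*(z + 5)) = z^2 + 8*z + 15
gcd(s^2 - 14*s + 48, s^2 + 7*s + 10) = 1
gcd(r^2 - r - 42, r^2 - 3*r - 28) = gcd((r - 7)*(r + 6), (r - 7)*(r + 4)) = r - 7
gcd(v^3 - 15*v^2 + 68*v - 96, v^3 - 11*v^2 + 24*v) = v^2 - 11*v + 24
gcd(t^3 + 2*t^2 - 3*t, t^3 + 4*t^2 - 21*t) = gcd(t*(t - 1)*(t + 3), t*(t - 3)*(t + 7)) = t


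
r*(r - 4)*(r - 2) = r^3 - 6*r^2 + 8*r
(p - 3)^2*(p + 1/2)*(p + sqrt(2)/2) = p^4 - 11*p^3/2 + sqrt(2)*p^3/2 - 11*sqrt(2)*p^2/4 + 6*p^2 + 3*sqrt(2)*p + 9*p/2 + 9*sqrt(2)/4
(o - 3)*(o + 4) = o^2 + o - 12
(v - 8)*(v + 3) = v^2 - 5*v - 24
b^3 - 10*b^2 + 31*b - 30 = (b - 5)*(b - 3)*(b - 2)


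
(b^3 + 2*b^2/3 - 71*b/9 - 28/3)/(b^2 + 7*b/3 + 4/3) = (b^2 - 2*b/3 - 7)/(b + 1)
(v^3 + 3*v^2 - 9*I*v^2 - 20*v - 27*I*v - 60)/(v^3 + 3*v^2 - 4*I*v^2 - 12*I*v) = (v - 5*I)/v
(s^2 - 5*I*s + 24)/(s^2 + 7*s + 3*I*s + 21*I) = (s - 8*I)/(s + 7)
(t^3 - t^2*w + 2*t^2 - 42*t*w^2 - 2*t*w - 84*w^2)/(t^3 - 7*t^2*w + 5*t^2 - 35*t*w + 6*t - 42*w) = (t + 6*w)/(t + 3)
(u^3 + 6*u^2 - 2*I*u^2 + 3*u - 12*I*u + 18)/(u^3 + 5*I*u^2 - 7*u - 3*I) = (u^2 + 3*u*(2 - I) - 18*I)/(u^2 + 4*I*u - 3)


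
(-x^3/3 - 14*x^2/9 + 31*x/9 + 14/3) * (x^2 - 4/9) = -x^5/3 - 14*x^4/9 + 97*x^3/27 + 434*x^2/81 - 124*x/81 - 56/27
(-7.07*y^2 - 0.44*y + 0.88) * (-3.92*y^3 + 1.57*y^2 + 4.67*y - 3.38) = 27.7144*y^5 - 9.3751*y^4 - 37.1573*y^3 + 23.2234*y^2 + 5.5968*y - 2.9744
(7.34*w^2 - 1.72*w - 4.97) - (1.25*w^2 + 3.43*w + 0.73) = 6.09*w^2 - 5.15*w - 5.7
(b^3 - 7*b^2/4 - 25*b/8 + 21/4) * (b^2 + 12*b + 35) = b^5 + 41*b^4/4 + 87*b^3/8 - 187*b^2/2 - 371*b/8 + 735/4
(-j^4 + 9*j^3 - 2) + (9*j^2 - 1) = -j^4 + 9*j^3 + 9*j^2 - 3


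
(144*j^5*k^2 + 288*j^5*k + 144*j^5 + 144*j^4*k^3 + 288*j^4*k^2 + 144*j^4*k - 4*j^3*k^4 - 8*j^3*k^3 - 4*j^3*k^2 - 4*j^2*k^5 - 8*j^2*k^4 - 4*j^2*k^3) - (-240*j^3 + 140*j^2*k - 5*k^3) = 144*j^5*k^2 + 288*j^5*k + 144*j^5 + 144*j^4*k^3 + 288*j^4*k^2 + 144*j^4*k - 4*j^3*k^4 - 8*j^3*k^3 - 4*j^3*k^2 + 240*j^3 - 4*j^2*k^5 - 8*j^2*k^4 - 4*j^2*k^3 - 140*j^2*k + 5*k^3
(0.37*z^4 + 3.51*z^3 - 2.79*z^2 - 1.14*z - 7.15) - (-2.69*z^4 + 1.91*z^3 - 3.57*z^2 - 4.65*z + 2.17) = 3.06*z^4 + 1.6*z^3 + 0.78*z^2 + 3.51*z - 9.32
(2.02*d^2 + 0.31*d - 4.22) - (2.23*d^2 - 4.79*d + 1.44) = -0.21*d^2 + 5.1*d - 5.66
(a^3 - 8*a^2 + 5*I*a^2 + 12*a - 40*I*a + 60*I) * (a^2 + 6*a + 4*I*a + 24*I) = a^5 - 2*a^4 + 9*I*a^4 - 56*a^3 - 18*I*a^3 + 112*a^2 - 324*I*a^2 + 720*a + 648*I*a - 1440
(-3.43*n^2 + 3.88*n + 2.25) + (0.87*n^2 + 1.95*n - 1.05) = -2.56*n^2 + 5.83*n + 1.2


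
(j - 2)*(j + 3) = j^2 + j - 6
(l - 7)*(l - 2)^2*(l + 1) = l^4 - 10*l^3 + 21*l^2 + 4*l - 28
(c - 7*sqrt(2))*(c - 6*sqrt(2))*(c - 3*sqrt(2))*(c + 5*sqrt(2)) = c^4 - 11*sqrt(2)*c^3 + 2*c^2 + 558*sqrt(2)*c - 2520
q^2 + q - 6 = (q - 2)*(q + 3)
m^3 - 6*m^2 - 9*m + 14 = (m - 7)*(m - 1)*(m + 2)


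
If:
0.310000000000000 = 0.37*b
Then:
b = 0.84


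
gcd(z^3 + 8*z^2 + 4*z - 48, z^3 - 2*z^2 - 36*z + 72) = z^2 + 4*z - 12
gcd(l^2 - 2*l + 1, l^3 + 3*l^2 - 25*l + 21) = l - 1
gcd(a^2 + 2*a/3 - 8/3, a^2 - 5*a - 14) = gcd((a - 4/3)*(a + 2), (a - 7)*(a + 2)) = a + 2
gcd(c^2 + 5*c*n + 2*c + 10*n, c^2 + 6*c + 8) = c + 2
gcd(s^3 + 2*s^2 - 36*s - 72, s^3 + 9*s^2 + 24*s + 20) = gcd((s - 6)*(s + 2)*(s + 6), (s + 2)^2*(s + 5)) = s + 2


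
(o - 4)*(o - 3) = o^2 - 7*o + 12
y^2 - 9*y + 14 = (y - 7)*(y - 2)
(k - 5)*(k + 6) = k^2 + k - 30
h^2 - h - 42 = (h - 7)*(h + 6)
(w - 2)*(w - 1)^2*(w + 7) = w^4 + 3*w^3 - 23*w^2 + 33*w - 14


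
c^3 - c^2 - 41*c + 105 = (c - 5)*(c - 3)*(c + 7)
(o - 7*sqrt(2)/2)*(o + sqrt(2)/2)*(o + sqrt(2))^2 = o^4 - sqrt(2)*o^3 - 27*o^2/2 - 13*sqrt(2)*o - 7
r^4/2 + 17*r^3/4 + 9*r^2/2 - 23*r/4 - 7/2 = (r/2 + 1)*(r - 1)*(r + 1/2)*(r + 7)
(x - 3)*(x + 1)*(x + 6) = x^3 + 4*x^2 - 15*x - 18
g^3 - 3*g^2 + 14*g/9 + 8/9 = (g - 2)*(g - 4/3)*(g + 1/3)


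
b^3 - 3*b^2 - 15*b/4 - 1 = (b - 4)*(b + 1/2)^2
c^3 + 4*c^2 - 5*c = c*(c - 1)*(c + 5)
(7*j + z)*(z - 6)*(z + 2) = 7*j*z^2 - 28*j*z - 84*j + z^3 - 4*z^2 - 12*z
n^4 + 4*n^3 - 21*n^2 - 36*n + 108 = (n - 3)*(n - 2)*(n + 3)*(n + 6)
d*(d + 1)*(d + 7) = d^3 + 8*d^2 + 7*d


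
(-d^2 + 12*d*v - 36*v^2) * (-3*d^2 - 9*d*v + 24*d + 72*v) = 3*d^4 - 27*d^3*v - 24*d^3 + 216*d^2*v + 324*d*v^3 - 2592*v^3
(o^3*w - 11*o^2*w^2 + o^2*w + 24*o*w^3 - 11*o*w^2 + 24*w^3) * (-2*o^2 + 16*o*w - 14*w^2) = -2*o^5*w + 38*o^4*w^2 - 2*o^4*w - 238*o^3*w^3 + 38*o^3*w^2 + 538*o^2*w^4 - 238*o^2*w^3 - 336*o*w^5 + 538*o*w^4 - 336*w^5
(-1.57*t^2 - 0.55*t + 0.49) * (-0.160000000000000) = 0.2512*t^2 + 0.088*t - 0.0784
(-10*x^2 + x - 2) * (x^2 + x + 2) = -10*x^4 - 9*x^3 - 21*x^2 - 4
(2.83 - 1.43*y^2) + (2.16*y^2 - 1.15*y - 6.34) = 0.73*y^2 - 1.15*y - 3.51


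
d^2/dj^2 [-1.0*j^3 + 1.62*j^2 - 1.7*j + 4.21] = 3.24 - 6.0*j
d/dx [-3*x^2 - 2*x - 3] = -6*x - 2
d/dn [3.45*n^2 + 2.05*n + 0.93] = 6.9*n + 2.05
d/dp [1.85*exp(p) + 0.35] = 1.85*exp(p)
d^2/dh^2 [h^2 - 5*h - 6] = 2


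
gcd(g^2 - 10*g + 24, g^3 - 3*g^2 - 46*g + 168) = g^2 - 10*g + 24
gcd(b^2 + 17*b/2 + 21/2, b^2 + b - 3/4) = b + 3/2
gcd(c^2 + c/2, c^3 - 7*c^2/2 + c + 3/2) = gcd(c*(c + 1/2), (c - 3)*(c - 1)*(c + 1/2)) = c + 1/2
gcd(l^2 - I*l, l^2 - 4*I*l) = l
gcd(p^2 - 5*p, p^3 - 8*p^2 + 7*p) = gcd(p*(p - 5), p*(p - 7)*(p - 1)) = p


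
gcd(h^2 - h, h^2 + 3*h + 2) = 1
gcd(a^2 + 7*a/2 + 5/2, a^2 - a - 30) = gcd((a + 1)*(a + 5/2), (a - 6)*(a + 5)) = 1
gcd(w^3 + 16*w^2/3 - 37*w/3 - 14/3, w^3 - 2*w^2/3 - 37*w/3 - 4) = w + 1/3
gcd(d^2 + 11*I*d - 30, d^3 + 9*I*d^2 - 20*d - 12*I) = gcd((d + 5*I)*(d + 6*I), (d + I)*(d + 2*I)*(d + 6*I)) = d + 6*I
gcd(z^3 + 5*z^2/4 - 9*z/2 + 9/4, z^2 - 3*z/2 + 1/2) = z - 1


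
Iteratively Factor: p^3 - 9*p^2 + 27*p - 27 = (p - 3)*(p^2 - 6*p + 9) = (p - 3)^2*(p - 3)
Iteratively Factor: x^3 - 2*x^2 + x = (x - 1)*(x^2 - x) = x*(x - 1)*(x - 1)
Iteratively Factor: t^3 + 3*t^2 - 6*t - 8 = (t - 2)*(t^2 + 5*t + 4) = (t - 2)*(t + 4)*(t + 1)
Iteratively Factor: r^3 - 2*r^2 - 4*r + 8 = (r - 2)*(r^2 - 4) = (r - 2)^2*(r + 2)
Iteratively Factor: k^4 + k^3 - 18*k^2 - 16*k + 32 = (k + 4)*(k^3 - 3*k^2 - 6*k + 8) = (k + 2)*(k + 4)*(k^2 - 5*k + 4) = (k - 4)*(k + 2)*(k + 4)*(k - 1)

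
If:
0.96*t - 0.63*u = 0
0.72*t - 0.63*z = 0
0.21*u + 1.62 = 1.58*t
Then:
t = 1.29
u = 1.96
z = 1.47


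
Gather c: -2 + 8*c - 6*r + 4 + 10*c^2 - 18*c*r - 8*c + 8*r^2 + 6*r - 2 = 10*c^2 - 18*c*r + 8*r^2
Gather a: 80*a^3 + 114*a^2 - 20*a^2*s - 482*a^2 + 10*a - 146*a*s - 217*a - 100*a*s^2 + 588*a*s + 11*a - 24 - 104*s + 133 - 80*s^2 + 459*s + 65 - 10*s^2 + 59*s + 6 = 80*a^3 + a^2*(-20*s - 368) + a*(-100*s^2 + 442*s - 196) - 90*s^2 + 414*s + 180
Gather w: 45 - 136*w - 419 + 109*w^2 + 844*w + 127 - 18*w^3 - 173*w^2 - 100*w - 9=-18*w^3 - 64*w^2 + 608*w - 256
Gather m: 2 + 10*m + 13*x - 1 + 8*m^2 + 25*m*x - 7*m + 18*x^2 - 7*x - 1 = 8*m^2 + m*(25*x + 3) + 18*x^2 + 6*x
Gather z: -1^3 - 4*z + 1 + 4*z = 0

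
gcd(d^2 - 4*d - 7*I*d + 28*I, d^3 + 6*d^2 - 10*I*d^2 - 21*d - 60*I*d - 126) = d - 7*I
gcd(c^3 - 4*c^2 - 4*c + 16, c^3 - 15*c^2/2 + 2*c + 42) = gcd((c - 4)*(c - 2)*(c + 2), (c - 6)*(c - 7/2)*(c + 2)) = c + 2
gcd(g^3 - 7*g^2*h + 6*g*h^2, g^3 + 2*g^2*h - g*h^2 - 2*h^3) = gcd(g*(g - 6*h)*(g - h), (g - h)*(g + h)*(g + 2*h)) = g - h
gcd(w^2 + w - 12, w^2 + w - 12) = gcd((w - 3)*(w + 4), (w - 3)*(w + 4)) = w^2 + w - 12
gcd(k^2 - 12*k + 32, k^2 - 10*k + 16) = k - 8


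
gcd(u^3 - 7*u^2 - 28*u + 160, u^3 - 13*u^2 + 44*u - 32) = u^2 - 12*u + 32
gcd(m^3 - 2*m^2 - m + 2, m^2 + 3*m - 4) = m - 1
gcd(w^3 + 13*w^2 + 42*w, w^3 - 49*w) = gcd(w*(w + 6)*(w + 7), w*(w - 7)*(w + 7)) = w^2 + 7*w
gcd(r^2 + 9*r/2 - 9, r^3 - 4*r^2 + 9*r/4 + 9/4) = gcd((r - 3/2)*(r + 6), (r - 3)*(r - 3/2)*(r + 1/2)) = r - 3/2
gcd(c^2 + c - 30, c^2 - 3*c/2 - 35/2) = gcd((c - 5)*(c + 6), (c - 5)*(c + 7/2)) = c - 5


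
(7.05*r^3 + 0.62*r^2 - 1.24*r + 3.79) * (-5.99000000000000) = -42.2295*r^3 - 3.7138*r^2 + 7.4276*r - 22.7021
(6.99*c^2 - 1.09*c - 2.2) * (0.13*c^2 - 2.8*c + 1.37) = 0.9087*c^4 - 19.7137*c^3 + 12.3423*c^2 + 4.6667*c - 3.014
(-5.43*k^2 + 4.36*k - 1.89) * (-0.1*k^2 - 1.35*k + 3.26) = 0.543*k^4 + 6.8945*k^3 - 23.3988*k^2 + 16.7651*k - 6.1614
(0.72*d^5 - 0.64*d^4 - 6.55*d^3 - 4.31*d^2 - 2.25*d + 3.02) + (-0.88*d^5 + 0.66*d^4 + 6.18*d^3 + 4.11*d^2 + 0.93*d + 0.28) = -0.16*d^5 + 0.02*d^4 - 0.37*d^3 - 0.199999999999999*d^2 - 1.32*d + 3.3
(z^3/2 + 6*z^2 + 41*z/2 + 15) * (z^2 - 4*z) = z^5/2 + 4*z^4 - 7*z^3/2 - 67*z^2 - 60*z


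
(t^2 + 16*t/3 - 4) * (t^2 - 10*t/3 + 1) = t^4 + 2*t^3 - 187*t^2/9 + 56*t/3 - 4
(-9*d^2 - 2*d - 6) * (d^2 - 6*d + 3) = -9*d^4 + 52*d^3 - 21*d^2 + 30*d - 18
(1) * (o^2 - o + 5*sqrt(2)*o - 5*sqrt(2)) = o^2 - o + 5*sqrt(2)*o - 5*sqrt(2)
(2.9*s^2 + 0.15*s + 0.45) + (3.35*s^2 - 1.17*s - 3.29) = 6.25*s^2 - 1.02*s - 2.84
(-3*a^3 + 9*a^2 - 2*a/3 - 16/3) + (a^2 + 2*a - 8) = -3*a^3 + 10*a^2 + 4*a/3 - 40/3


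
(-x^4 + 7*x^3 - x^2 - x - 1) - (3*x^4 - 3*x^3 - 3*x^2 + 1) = -4*x^4 + 10*x^3 + 2*x^2 - x - 2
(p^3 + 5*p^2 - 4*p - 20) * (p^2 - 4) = p^5 + 5*p^4 - 8*p^3 - 40*p^2 + 16*p + 80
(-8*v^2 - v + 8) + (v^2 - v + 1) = -7*v^2 - 2*v + 9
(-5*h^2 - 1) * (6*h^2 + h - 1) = -30*h^4 - 5*h^3 - h^2 - h + 1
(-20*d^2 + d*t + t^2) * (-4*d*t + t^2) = 80*d^3*t - 24*d^2*t^2 - 3*d*t^3 + t^4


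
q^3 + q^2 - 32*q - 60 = (q - 6)*(q + 2)*(q + 5)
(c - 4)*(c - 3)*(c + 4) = c^3 - 3*c^2 - 16*c + 48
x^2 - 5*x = x*(x - 5)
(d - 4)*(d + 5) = d^2 + d - 20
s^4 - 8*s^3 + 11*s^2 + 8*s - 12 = (s - 6)*(s - 2)*(s - 1)*(s + 1)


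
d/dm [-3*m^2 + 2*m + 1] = 2 - 6*m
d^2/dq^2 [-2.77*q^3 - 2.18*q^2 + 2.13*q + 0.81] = -16.62*q - 4.36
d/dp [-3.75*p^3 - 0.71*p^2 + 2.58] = p*(-11.25*p - 1.42)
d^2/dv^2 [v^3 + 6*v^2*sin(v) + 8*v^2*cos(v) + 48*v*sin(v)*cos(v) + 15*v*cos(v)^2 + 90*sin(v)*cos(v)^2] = -6*v^2*sin(v) - 8*v^2*cos(v) - 32*v*sin(v) - 96*v*sin(2*v) + 24*v*cos(v) - 30*v*cos(2*v) + 6*v - 21*sin(v)/2 - 30*sin(2*v) - 405*sin(3*v)/2 + 16*cos(v) + 96*cos(2*v)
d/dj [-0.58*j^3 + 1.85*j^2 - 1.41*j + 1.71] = -1.74*j^2 + 3.7*j - 1.41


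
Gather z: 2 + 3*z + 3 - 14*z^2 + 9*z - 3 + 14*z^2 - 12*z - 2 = 0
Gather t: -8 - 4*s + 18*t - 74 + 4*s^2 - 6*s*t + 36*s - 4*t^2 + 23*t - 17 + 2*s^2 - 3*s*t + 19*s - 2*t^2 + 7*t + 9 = 6*s^2 + 51*s - 6*t^2 + t*(48 - 9*s) - 90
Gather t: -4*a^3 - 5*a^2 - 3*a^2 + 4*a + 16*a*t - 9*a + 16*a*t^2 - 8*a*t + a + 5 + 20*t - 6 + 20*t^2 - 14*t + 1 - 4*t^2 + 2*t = -4*a^3 - 8*a^2 - 4*a + t^2*(16*a + 16) + t*(8*a + 8)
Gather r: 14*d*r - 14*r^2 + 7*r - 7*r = 14*d*r - 14*r^2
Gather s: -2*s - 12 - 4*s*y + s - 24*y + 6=s*(-4*y - 1) - 24*y - 6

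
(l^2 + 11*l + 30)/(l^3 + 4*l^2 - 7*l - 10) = (l + 6)/(l^2 - l - 2)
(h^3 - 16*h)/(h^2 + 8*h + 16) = h*(h - 4)/(h + 4)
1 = 1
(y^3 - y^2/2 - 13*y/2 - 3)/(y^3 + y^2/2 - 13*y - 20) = (2*y^2 - 5*y - 3)/(2*y^2 - 3*y - 20)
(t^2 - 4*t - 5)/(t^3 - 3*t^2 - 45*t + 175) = (t + 1)/(t^2 + 2*t - 35)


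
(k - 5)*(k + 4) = k^2 - k - 20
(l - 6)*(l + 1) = l^2 - 5*l - 6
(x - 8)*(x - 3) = x^2 - 11*x + 24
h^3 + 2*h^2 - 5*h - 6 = (h - 2)*(h + 1)*(h + 3)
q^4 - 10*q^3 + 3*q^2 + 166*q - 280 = (q - 7)*(q - 5)*(q - 2)*(q + 4)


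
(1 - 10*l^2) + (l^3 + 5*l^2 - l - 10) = l^3 - 5*l^2 - l - 9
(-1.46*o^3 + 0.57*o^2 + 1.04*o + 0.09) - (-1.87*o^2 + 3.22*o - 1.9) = -1.46*o^3 + 2.44*o^2 - 2.18*o + 1.99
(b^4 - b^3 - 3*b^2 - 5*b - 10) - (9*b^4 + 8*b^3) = -8*b^4 - 9*b^3 - 3*b^2 - 5*b - 10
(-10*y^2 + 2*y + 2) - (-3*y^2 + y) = -7*y^2 + y + 2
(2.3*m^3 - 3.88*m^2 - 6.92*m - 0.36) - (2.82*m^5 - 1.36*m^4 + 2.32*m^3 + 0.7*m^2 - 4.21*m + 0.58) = -2.82*m^5 + 1.36*m^4 - 0.02*m^3 - 4.58*m^2 - 2.71*m - 0.94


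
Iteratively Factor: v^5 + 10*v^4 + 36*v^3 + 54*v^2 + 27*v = (v + 1)*(v^4 + 9*v^3 + 27*v^2 + 27*v) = (v + 1)*(v + 3)*(v^3 + 6*v^2 + 9*v) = (v + 1)*(v + 3)^2*(v^2 + 3*v) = v*(v + 1)*(v + 3)^2*(v + 3)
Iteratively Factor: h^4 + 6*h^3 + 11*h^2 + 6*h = (h + 1)*(h^3 + 5*h^2 + 6*h) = (h + 1)*(h + 2)*(h^2 + 3*h) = (h + 1)*(h + 2)*(h + 3)*(h)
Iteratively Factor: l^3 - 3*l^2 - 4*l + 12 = (l - 2)*(l^2 - l - 6) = (l - 3)*(l - 2)*(l + 2)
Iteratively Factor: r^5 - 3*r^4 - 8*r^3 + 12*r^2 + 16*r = (r - 2)*(r^4 - r^3 - 10*r^2 - 8*r) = (r - 4)*(r - 2)*(r^3 + 3*r^2 + 2*r) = r*(r - 4)*(r - 2)*(r^2 + 3*r + 2) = r*(r - 4)*(r - 2)*(r + 1)*(r + 2)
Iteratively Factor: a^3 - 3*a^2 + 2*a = (a - 1)*(a^2 - 2*a) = (a - 2)*(a - 1)*(a)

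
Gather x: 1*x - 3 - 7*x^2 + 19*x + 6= -7*x^2 + 20*x + 3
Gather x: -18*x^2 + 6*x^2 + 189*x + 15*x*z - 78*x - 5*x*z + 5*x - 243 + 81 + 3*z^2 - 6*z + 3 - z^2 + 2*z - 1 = -12*x^2 + x*(10*z + 116) + 2*z^2 - 4*z - 160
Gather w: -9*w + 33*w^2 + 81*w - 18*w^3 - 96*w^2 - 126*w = -18*w^3 - 63*w^2 - 54*w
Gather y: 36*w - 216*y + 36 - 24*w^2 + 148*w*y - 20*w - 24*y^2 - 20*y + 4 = -24*w^2 + 16*w - 24*y^2 + y*(148*w - 236) + 40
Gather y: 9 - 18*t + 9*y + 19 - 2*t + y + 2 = -20*t + 10*y + 30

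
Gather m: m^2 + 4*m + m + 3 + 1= m^2 + 5*m + 4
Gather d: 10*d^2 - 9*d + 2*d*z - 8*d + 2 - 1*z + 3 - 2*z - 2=10*d^2 + d*(2*z - 17) - 3*z + 3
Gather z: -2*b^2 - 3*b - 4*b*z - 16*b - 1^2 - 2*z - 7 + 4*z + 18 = -2*b^2 - 19*b + z*(2 - 4*b) + 10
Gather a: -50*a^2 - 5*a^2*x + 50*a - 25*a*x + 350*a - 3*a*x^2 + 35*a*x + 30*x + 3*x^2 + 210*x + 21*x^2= a^2*(-5*x - 50) + a*(-3*x^2 + 10*x + 400) + 24*x^2 + 240*x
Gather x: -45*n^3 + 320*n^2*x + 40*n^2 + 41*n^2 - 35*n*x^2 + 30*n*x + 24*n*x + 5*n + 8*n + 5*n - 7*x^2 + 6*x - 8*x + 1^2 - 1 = -45*n^3 + 81*n^2 + 18*n + x^2*(-35*n - 7) + x*(320*n^2 + 54*n - 2)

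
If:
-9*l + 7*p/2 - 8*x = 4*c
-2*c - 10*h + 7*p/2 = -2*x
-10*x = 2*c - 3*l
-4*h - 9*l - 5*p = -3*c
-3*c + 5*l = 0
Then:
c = 0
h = 0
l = 0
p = 0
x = 0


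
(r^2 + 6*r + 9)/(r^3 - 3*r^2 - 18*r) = (r + 3)/(r*(r - 6))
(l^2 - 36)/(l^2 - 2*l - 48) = (l - 6)/(l - 8)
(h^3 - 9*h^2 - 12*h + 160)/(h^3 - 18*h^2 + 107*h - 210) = (h^2 - 4*h - 32)/(h^2 - 13*h + 42)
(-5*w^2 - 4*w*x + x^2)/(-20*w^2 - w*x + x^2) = (w + x)/(4*w + x)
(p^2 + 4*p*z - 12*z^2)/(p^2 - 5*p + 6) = (p^2 + 4*p*z - 12*z^2)/(p^2 - 5*p + 6)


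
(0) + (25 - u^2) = 25 - u^2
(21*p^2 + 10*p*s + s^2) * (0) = 0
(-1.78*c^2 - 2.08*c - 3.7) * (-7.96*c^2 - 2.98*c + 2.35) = 14.1688*c^4 + 21.8612*c^3 + 31.4674*c^2 + 6.138*c - 8.695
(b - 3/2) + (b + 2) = 2*b + 1/2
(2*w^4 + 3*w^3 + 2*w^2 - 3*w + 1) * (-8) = -16*w^4 - 24*w^3 - 16*w^2 + 24*w - 8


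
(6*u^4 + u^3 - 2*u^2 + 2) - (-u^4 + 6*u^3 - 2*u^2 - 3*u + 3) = 7*u^4 - 5*u^3 + 3*u - 1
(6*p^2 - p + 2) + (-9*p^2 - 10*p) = -3*p^2 - 11*p + 2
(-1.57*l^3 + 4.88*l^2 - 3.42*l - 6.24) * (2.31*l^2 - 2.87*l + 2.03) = -3.6267*l^5 + 15.7787*l^4 - 25.0929*l^3 + 5.3074*l^2 + 10.9662*l - 12.6672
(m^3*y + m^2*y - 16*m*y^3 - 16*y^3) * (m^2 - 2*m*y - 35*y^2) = m^5*y - 2*m^4*y^2 + m^4*y - 51*m^3*y^3 - 2*m^3*y^2 + 32*m^2*y^4 - 51*m^2*y^3 + 560*m*y^5 + 32*m*y^4 + 560*y^5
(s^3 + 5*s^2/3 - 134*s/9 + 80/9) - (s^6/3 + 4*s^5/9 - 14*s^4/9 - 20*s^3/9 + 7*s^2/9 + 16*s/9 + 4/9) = -s^6/3 - 4*s^5/9 + 14*s^4/9 + 29*s^3/9 + 8*s^2/9 - 50*s/3 + 76/9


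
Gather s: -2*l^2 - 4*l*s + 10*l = -2*l^2 - 4*l*s + 10*l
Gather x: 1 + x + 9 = x + 10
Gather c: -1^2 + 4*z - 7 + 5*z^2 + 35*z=5*z^2 + 39*z - 8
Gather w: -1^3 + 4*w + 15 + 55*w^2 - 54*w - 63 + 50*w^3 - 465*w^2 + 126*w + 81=50*w^3 - 410*w^2 + 76*w + 32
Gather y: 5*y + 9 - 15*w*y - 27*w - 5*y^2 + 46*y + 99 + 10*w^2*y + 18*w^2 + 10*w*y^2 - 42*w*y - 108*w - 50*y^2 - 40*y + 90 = 18*w^2 - 135*w + y^2*(10*w - 55) + y*(10*w^2 - 57*w + 11) + 198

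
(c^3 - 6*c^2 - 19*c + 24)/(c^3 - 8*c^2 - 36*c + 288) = (c^2 + 2*c - 3)/(c^2 - 36)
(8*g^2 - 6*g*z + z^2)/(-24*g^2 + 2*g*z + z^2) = (-2*g + z)/(6*g + z)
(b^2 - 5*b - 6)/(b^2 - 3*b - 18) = (b + 1)/(b + 3)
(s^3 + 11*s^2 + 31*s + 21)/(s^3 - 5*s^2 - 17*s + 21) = (s^2 + 8*s + 7)/(s^2 - 8*s + 7)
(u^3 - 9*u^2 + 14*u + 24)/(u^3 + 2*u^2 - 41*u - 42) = (u - 4)/(u + 7)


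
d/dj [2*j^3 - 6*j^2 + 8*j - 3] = 6*j^2 - 12*j + 8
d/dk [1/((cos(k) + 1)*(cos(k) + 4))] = (2*cos(k) + 5)*sin(k)/((cos(k) + 1)^2*(cos(k) + 4)^2)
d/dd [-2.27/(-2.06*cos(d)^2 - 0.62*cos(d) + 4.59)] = (9.3524*cos(d) + 1.4074)*sin(d)/(2.06*cos(d)^2 + 0.62*cos(d) - 4.59)^2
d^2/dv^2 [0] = 0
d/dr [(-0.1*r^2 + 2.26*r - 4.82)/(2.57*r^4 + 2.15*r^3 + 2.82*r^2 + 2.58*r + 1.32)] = (0.514*r^5 - 17.2096*r^4 + 39.8316*r^3 + 24.4578*r^2 + 26.9208*r + 15.4188)/(6.6049*r^8 + 11.051*r^7 + 19.1173*r^6 + 25.3872*r^5 + 25.8312*r^4 + 20.2272*r^3 + 14.1012*r^2 + 6.8112*r + 1.7424)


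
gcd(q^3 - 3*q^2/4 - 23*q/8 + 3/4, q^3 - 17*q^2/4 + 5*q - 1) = q^2 - 9*q/4 + 1/2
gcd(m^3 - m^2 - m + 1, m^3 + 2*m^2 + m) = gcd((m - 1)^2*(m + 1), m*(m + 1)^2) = m + 1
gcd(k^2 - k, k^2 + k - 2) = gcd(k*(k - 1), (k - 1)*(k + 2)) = k - 1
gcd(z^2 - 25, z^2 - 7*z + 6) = 1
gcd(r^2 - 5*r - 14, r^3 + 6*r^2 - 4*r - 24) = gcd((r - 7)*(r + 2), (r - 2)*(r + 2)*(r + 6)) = r + 2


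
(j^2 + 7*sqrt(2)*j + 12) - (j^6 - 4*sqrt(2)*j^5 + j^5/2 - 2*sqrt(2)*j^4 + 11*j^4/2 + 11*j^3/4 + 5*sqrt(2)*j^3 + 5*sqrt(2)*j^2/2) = -j^6 - j^5/2 + 4*sqrt(2)*j^5 - 11*j^4/2 + 2*sqrt(2)*j^4 - 5*sqrt(2)*j^3 - 11*j^3/4 - 5*sqrt(2)*j^2/2 + j^2 + 7*sqrt(2)*j + 12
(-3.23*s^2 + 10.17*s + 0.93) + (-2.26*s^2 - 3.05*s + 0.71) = -5.49*s^2 + 7.12*s + 1.64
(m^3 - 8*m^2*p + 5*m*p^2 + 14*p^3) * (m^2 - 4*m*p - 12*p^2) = m^5 - 12*m^4*p + 25*m^3*p^2 + 90*m^2*p^3 - 116*m*p^4 - 168*p^5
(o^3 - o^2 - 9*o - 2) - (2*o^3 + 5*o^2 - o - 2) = -o^3 - 6*o^2 - 8*o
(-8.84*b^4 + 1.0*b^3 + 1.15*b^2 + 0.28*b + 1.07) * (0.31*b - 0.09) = -2.7404*b^5 + 1.1056*b^4 + 0.2665*b^3 - 0.0167*b^2 + 0.3065*b - 0.0963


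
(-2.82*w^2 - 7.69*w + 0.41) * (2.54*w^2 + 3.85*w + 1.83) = -7.1628*w^4 - 30.3896*w^3 - 33.7257*w^2 - 12.4942*w + 0.7503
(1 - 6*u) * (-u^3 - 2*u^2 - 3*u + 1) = 6*u^4 + 11*u^3 + 16*u^2 - 9*u + 1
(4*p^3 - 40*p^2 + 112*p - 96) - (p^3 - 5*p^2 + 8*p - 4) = 3*p^3 - 35*p^2 + 104*p - 92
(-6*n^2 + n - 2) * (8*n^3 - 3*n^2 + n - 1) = -48*n^5 + 26*n^4 - 25*n^3 + 13*n^2 - 3*n + 2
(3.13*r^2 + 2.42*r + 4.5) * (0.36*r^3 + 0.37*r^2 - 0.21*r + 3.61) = 1.1268*r^5 + 2.0293*r^4 + 1.8581*r^3 + 12.4561*r^2 + 7.7912*r + 16.245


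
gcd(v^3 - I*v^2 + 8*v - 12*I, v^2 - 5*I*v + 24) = v + 3*I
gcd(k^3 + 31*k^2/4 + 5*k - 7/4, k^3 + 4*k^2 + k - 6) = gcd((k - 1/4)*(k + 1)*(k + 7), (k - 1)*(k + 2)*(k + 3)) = 1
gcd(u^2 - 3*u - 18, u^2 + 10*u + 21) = u + 3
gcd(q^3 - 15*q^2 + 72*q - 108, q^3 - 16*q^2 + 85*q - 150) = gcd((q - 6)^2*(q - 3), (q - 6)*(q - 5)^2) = q - 6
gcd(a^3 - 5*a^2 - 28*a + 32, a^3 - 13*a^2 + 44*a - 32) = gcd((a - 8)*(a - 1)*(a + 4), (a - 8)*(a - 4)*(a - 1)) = a^2 - 9*a + 8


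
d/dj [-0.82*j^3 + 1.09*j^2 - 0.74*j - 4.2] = -2.46*j^2 + 2.18*j - 0.74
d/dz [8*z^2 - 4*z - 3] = 16*z - 4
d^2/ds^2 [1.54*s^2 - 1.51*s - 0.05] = 3.08000000000000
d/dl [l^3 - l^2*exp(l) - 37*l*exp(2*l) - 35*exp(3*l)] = -l^2*exp(l) + 3*l^2 - 74*l*exp(2*l) - 2*l*exp(l) - 105*exp(3*l) - 37*exp(2*l)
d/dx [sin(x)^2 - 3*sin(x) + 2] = (2*sin(x) - 3)*cos(x)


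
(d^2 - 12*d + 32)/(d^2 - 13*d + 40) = (d - 4)/(d - 5)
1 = 1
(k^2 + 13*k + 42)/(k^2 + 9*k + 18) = (k + 7)/(k + 3)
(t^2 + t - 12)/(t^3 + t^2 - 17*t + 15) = (t + 4)/(t^2 + 4*t - 5)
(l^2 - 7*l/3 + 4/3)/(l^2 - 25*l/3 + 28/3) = (l - 1)/(l - 7)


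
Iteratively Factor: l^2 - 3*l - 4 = (l + 1)*(l - 4)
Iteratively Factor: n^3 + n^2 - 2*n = (n)*(n^2 + n - 2) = n*(n + 2)*(n - 1)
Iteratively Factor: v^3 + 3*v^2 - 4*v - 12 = (v + 2)*(v^2 + v - 6) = (v + 2)*(v + 3)*(v - 2)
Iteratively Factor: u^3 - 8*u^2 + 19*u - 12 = (u - 3)*(u^2 - 5*u + 4) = (u - 4)*(u - 3)*(u - 1)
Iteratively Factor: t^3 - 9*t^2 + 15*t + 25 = (t - 5)*(t^2 - 4*t - 5) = (t - 5)^2*(t + 1)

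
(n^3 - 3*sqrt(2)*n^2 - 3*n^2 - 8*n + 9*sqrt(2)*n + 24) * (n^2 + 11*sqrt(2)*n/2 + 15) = n^5 - 3*n^4 + 5*sqrt(2)*n^4/2 - 26*n^3 - 15*sqrt(2)*n^3/2 - 89*sqrt(2)*n^2 + 78*n^2 - 120*n + 267*sqrt(2)*n + 360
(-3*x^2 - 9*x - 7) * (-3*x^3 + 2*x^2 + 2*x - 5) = 9*x^5 + 21*x^4 - 3*x^3 - 17*x^2 + 31*x + 35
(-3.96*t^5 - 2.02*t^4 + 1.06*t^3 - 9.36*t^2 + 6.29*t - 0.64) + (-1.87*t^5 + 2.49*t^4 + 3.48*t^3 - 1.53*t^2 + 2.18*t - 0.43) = -5.83*t^5 + 0.47*t^4 + 4.54*t^3 - 10.89*t^2 + 8.47*t - 1.07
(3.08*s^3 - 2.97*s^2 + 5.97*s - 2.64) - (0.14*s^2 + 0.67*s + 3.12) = 3.08*s^3 - 3.11*s^2 + 5.3*s - 5.76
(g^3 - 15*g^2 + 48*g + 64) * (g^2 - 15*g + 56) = g^5 - 30*g^4 + 329*g^3 - 1496*g^2 + 1728*g + 3584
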